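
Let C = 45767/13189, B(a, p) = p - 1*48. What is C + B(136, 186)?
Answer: 1865849/13189 ≈ 141.47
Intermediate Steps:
B(a, p) = -48 + p (B(a, p) = p - 48 = -48 + p)
C = 45767/13189 (C = 45767*(1/13189) = 45767/13189 ≈ 3.4701)
C + B(136, 186) = 45767/13189 + (-48 + 186) = 45767/13189 + 138 = 1865849/13189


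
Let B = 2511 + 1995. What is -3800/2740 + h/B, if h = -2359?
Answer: -1179323/617322 ≈ -1.9104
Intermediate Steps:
B = 4506
-3800/2740 + h/B = -3800/2740 - 2359/4506 = -3800*1/2740 - 2359*1/4506 = -190/137 - 2359/4506 = -1179323/617322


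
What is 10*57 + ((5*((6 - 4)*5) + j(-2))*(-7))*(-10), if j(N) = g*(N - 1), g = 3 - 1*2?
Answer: 3860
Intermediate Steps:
g = 1 (g = 3 - 2 = 1)
j(N) = -1 + N (j(N) = 1*(N - 1) = 1*(-1 + N) = -1 + N)
10*57 + ((5*((6 - 4)*5) + j(-2))*(-7))*(-10) = 10*57 + ((5*((6 - 4)*5) + (-1 - 2))*(-7))*(-10) = 570 + ((5*(2*5) - 3)*(-7))*(-10) = 570 + ((5*10 - 3)*(-7))*(-10) = 570 + ((50 - 3)*(-7))*(-10) = 570 + (47*(-7))*(-10) = 570 - 329*(-10) = 570 + 3290 = 3860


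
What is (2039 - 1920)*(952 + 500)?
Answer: 172788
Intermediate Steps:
(2039 - 1920)*(952 + 500) = 119*1452 = 172788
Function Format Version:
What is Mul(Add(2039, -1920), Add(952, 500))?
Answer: 172788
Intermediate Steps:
Mul(Add(2039, -1920), Add(952, 500)) = Mul(119, 1452) = 172788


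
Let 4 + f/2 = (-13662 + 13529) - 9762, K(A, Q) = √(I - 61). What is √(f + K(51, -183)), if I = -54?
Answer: √(-19798 + I*√115) ≈ 0.0381 + 140.71*I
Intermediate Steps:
K(A, Q) = I*√115 (K(A, Q) = √(-54 - 61) = √(-115) = I*√115)
f = -19798 (f = -8 + 2*((-13662 + 13529) - 9762) = -8 + 2*(-133 - 9762) = -8 + 2*(-9895) = -8 - 19790 = -19798)
√(f + K(51, -183)) = √(-19798 + I*√115)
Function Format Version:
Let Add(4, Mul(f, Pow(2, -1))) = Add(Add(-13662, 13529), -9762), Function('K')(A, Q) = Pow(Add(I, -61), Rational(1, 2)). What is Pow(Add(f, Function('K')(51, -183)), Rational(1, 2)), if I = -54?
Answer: Pow(Add(-19798, Mul(I, Pow(115, Rational(1, 2)))), Rational(1, 2)) ≈ Add(0.0381, Mul(140.71, I))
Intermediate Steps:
Function('K')(A, Q) = Mul(I, Pow(115, Rational(1, 2))) (Function('K')(A, Q) = Pow(Add(-54, -61), Rational(1, 2)) = Pow(-115, Rational(1, 2)) = Mul(I, Pow(115, Rational(1, 2))))
f = -19798 (f = Add(-8, Mul(2, Add(Add(-13662, 13529), -9762))) = Add(-8, Mul(2, Add(-133, -9762))) = Add(-8, Mul(2, -9895)) = Add(-8, -19790) = -19798)
Pow(Add(f, Function('K')(51, -183)), Rational(1, 2)) = Pow(Add(-19798, Mul(I, Pow(115, Rational(1, 2)))), Rational(1, 2))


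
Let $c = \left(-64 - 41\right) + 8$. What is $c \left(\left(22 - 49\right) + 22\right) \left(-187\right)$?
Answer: $-90695$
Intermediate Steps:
$c = -97$ ($c = -105 + 8 = -97$)
$c \left(\left(22 - 49\right) + 22\right) \left(-187\right) = - 97 \left(\left(22 - 49\right) + 22\right) \left(-187\right) = - 97 \left(-27 + 22\right) \left(-187\right) = \left(-97\right) \left(-5\right) \left(-187\right) = 485 \left(-187\right) = -90695$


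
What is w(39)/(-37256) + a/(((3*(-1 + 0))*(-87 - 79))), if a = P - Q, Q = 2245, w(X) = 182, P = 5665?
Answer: 10610407/1546124 ≈ 6.8626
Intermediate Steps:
a = 3420 (a = 5665 - 1*2245 = 5665 - 2245 = 3420)
w(39)/(-37256) + a/(((3*(-1 + 0))*(-87 - 79))) = 182/(-37256) + 3420/(((3*(-1 + 0))*(-87 - 79))) = 182*(-1/37256) + 3420/(((3*(-1))*(-166))) = -91/18628 + 3420/((-3*(-166))) = -91/18628 + 3420/498 = -91/18628 + 3420*(1/498) = -91/18628 + 570/83 = 10610407/1546124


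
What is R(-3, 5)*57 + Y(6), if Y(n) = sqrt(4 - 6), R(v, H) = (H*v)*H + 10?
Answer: -3705 + I*sqrt(2) ≈ -3705.0 + 1.4142*I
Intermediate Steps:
R(v, H) = 10 + v*H**2 (R(v, H) = v*H**2 + 10 = 10 + v*H**2)
Y(n) = I*sqrt(2) (Y(n) = sqrt(-2) = I*sqrt(2))
R(-3, 5)*57 + Y(6) = (10 - 3*5**2)*57 + I*sqrt(2) = (10 - 3*25)*57 + I*sqrt(2) = (10 - 75)*57 + I*sqrt(2) = -65*57 + I*sqrt(2) = -3705 + I*sqrt(2)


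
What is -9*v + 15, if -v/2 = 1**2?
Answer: 33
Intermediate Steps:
v = -2 (v = -2*1**2 = -2*1 = -2)
-9*v + 15 = -9*(-2) + 15 = 18 + 15 = 33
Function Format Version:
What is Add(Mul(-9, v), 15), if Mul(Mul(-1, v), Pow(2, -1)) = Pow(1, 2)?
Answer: 33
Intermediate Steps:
v = -2 (v = Mul(-2, Pow(1, 2)) = Mul(-2, 1) = -2)
Add(Mul(-9, v), 15) = Add(Mul(-9, -2), 15) = Add(18, 15) = 33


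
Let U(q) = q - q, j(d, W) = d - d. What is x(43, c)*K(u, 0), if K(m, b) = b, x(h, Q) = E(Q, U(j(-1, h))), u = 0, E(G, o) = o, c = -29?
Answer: 0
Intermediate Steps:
j(d, W) = 0
U(q) = 0
x(h, Q) = 0
x(43, c)*K(u, 0) = 0*0 = 0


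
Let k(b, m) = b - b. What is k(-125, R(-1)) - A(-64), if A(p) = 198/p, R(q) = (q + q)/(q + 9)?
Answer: 99/32 ≈ 3.0938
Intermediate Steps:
R(q) = 2*q/(9 + q) (R(q) = (2*q)/(9 + q) = 2*q/(9 + q))
k(b, m) = 0
k(-125, R(-1)) - A(-64) = 0 - 198/(-64) = 0 - 198*(-1)/64 = 0 - 1*(-99/32) = 0 + 99/32 = 99/32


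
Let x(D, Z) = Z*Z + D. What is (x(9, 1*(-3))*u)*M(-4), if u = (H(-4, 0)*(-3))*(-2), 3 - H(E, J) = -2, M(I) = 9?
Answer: 4860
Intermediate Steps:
H(E, J) = 5 (H(E, J) = 3 - 1*(-2) = 3 + 2 = 5)
u = 30 (u = (5*(-3))*(-2) = -15*(-2) = 30)
x(D, Z) = D + Z**2 (x(D, Z) = Z**2 + D = D + Z**2)
(x(9, 1*(-3))*u)*M(-4) = ((9 + (1*(-3))**2)*30)*9 = ((9 + (-3)**2)*30)*9 = ((9 + 9)*30)*9 = (18*30)*9 = 540*9 = 4860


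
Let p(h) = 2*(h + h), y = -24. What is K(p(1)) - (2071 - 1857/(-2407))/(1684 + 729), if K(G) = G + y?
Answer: -121148574/5808091 ≈ -20.859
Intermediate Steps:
p(h) = 4*h (p(h) = 2*(2*h) = 4*h)
K(G) = -24 + G (K(G) = G - 24 = -24 + G)
K(p(1)) - (2071 - 1857/(-2407))/(1684 + 729) = (-24 + 4*1) - (2071 - 1857/(-2407))/(1684 + 729) = (-24 + 4) - (2071 - 1857*(-1/2407))/2413 = -20 - (2071 + 1857/2407)/2413 = -20 - 4986754/(2407*2413) = -20 - 1*4986754/5808091 = -20 - 4986754/5808091 = -121148574/5808091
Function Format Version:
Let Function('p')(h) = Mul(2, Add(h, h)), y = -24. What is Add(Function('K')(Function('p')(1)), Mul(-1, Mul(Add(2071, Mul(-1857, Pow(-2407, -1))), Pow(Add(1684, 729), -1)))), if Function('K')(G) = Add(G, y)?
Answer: Rational(-121148574, 5808091) ≈ -20.859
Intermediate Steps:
Function('p')(h) = Mul(4, h) (Function('p')(h) = Mul(2, Mul(2, h)) = Mul(4, h))
Function('K')(G) = Add(-24, G) (Function('K')(G) = Add(G, -24) = Add(-24, G))
Add(Function('K')(Function('p')(1)), Mul(-1, Mul(Add(2071, Mul(-1857, Pow(-2407, -1))), Pow(Add(1684, 729), -1)))) = Add(Add(-24, Mul(4, 1)), Mul(-1, Mul(Add(2071, Mul(-1857, Pow(-2407, -1))), Pow(Add(1684, 729), -1)))) = Add(Add(-24, 4), Mul(-1, Mul(Add(2071, Mul(-1857, Rational(-1, 2407))), Pow(2413, -1)))) = Add(-20, Mul(-1, Mul(Add(2071, Rational(1857, 2407)), Rational(1, 2413)))) = Add(-20, Mul(-1, Mul(Rational(4986754, 2407), Rational(1, 2413)))) = Add(-20, Mul(-1, Rational(4986754, 5808091))) = Add(-20, Rational(-4986754, 5808091)) = Rational(-121148574, 5808091)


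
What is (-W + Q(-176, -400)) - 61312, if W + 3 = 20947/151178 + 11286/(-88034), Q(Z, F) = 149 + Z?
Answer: -408154471593381/6654402026 ≈ -61336.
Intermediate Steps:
W = -19894279433/6654402026 (W = -3 + (20947/151178 + 11286/(-88034)) = -3 + (20947*(1/151178) + 11286*(-1/88034)) = -3 + (20947/151178 - 5643/44017) = -3 + 68926645/6654402026 = -19894279433/6654402026 ≈ -2.9896)
(-W + Q(-176, -400)) - 61312 = (-1*(-19894279433/6654402026) + (149 - 176)) - 61312 = (19894279433/6654402026 - 27) - 61312 = -159774575269/6654402026 - 61312 = -408154471593381/6654402026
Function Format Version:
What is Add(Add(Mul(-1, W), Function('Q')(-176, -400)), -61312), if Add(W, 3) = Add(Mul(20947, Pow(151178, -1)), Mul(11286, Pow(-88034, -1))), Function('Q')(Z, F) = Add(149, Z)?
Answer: Rational(-408154471593381, 6654402026) ≈ -61336.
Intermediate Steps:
W = Rational(-19894279433, 6654402026) (W = Add(-3, Add(Mul(20947, Pow(151178, -1)), Mul(11286, Pow(-88034, -1)))) = Add(-3, Add(Mul(20947, Rational(1, 151178)), Mul(11286, Rational(-1, 88034)))) = Add(-3, Add(Rational(20947, 151178), Rational(-5643, 44017))) = Add(-3, Rational(68926645, 6654402026)) = Rational(-19894279433, 6654402026) ≈ -2.9896)
Add(Add(Mul(-1, W), Function('Q')(-176, -400)), -61312) = Add(Add(Mul(-1, Rational(-19894279433, 6654402026)), Add(149, -176)), -61312) = Add(Add(Rational(19894279433, 6654402026), -27), -61312) = Add(Rational(-159774575269, 6654402026), -61312) = Rational(-408154471593381, 6654402026)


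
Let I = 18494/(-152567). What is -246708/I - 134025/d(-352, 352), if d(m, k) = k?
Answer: 946187510223/464992 ≈ 2.0348e+6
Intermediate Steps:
I = -18494/152567 (I = 18494*(-1/152567) = -18494/152567 ≈ -0.12122)
-246708/I - 134025/d(-352, 352) = -246708/(-18494/152567) - 134025/352 = -246708*(-152567/18494) - 134025*1/352 = 2688535674/1321 - 134025/352 = 946187510223/464992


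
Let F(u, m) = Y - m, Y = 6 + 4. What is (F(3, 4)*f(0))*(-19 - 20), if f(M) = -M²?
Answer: 0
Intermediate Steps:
Y = 10
F(u, m) = 10 - m
(F(3, 4)*f(0))*(-19 - 20) = ((10 - 1*4)*(-1*0²))*(-19 - 20) = ((10 - 4)*(-1*0))*(-39) = (6*0)*(-39) = 0*(-39) = 0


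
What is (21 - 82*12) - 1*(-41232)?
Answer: 40269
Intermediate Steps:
(21 - 82*12) - 1*(-41232) = (21 - 984) + 41232 = -963 + 41232 = 40269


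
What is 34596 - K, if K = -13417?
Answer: 48013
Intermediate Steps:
34596 - K = 34596 - 1*(-13417) = 34596 + 13417 = 48013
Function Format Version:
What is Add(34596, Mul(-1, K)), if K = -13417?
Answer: 48013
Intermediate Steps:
Add(34596, Mul(-1, K)) = Add(34596, Mul(-1, -13417)) = Add(34596, 13417) = 48013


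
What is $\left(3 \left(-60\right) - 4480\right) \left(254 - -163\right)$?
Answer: $-1943220$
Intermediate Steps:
$\left(3 \left(-60\right) - 4480\right) \left(254 - -163\right) = \left(-180 - 4480\right) \left(254 + \left(-651 + 814\right)\right) = - 4660 \left(254 + 163\right) = \left(-4660\right) 417 = -1943220$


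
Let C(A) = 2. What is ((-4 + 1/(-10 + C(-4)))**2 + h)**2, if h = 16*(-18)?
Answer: 300779649/4096 ≈ 73433.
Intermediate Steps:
h = -288
((-4 + 1/(-10 + C(-4)))**2 + h)**2 = ((-4 + 1/(-10 + 2))**2 - 288)**2 = ((-4 + 1/(-8))**2 - 288)**2 = ((-4 - 1/8)**2 - 288)**2 = ((-33/8)**2 - 288)**2 = (1089/64 - 288)**2 = (-17343/64)**2 = 300779649/4096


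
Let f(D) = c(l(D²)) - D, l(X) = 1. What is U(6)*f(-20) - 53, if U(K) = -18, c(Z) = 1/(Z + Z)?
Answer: -422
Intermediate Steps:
c(Z) = 1/(2*Z)
f(D) = ½ - D (f(D) = (½)/1 - D = (½)*1 - D = ½ - D)
U(6)*f(-20) - 53 = -18*(½ - 1*(-20)) - 53 = -18*(½ + 20) - 53 = -18*41/2 - 53 = -369 - 53 = -422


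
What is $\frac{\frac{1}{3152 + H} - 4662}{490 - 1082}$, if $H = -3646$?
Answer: $\frac{2303029}{292448} \approx 7.875$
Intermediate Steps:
$\frac{\frac{1}{3152 + H} - 4662}{490 - 1082} = \frac{\frac{1}{3152 - 3646} - 4662}{490 - 1082} = \frac{\frac{1}{-494} - 4662}{-592} = \left(- \frac{1}{494} - 4662\right) \left(- \frac{1}{592}\right) = \left(- \frac{2303029}{494}\right) \left(- \frac{1}{592}\right) = \frac{2303029}{292448}$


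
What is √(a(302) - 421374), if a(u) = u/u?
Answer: I*√421373 ≈ 649.13*I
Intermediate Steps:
a(u) = 1
√(a(302) - 421374) = √(1 - 421374) = √(-421373) = I*√421373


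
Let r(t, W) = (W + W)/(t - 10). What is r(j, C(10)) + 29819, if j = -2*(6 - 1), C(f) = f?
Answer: 29818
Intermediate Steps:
j = -10 (j = -2*5 = -10)
r(t, W) = 2*W/(-10 + t) (r(t, W) = (2*W)/(-10 + t) = 2*W/(-10 + t))
r(j, C(10)) + 29819 = 2*10/(-10 - 10) + 29819 = 2*10/(-20) + 29819 = 2*10*(-1/20) + 29819 = -1 + 29819 = 29818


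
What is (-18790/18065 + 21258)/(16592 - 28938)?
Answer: -38400698/22303049 ≈ -1.7218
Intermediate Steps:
(-18790/18065 + 21258)/(16592 - 28938) = (-18790*1/18065 + 21258)/(-12346) = (-3758/3613 + 21258)*(-1/12346) = (76801396/3613)*(-1/12346) = -38400698/22303049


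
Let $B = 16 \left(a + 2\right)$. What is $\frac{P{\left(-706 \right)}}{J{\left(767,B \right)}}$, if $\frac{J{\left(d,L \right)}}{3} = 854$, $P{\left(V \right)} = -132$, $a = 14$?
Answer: $- \frac{22}{427} \approx -0.051522$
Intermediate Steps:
$B = 256$ ($B = 16 \left(14 + 2\right) = 16 \cdot 16 = 256$)
$J{\left(d,L \right)} = 2562$ ($J{\left(d,L \right)} = 3 \cdot 854 = 2562$)
$\frac{P{\left(-706 \right)}}{J{\left(767,B \right)}} = - \frac{132}{2562} = \left(-132\right) \frac{1}{2562} = - \frac{22}{427}$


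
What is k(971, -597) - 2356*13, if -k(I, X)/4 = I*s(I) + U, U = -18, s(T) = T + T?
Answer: -7573284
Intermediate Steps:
s(T) = 2*T
k(I, X) = 72 - 8*I² (k(I, X) = -4*(I*(2*I) - 18) = -4*(2*I² - 18) = -4*(-18 + 2*I²) = 72 - 8*I²)
k(971, -597) - 2356*13 = (72 - 8*971²) - 2356*13 = (72 - 8*942841) - 30628 = (72 - 7542728) - 30628 = -7542656 - 30628 = -7573284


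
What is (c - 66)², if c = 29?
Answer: 1369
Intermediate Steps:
(c - 66)² = (29 - 66)² = (-37)² = 1369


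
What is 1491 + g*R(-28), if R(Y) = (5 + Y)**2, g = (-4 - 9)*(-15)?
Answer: 104646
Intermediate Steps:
g = 195 (g = -13*(-15) = 195)
1491 + g*R(-28) = 1491 + 195*(5 - 28)**2 = 1491 + 195*(-23)**2 = 1491 + 195*529 = 1491 + 103155 = 104646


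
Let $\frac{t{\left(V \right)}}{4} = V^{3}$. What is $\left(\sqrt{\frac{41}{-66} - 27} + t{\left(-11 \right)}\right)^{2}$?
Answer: $\frac{\left(351384 - i \sqrt{120318}\right)^{2}}{4356} \approx 2.8345 \cdot 10^{7} - 55962.0 i$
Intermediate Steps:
$t{\left(V \right)} = 4 V^{3}$
$\left(\sqrt{\frac{41}{-66} - 27} + t{\left(-11 \right)}\right)^{2} = \left(\sqrt{\frac{41}{-66} - 27} + 4 \left(-11\right)^{3}\right)^{2} = \left(\sqrt{41 \left(- \frac{1}{66}\right) - 27} + 4 \left(-1331\right)\right)^{2} = \left(\sqrt{- \frac{41}{66} - 27} - 5324\right)^{2} = \left(\sqrt{- \frac{1823}{66}} - 5324\right)^{2} = \left(\frac{i \sqrt{120318}}{66} - 5324\right)^{2} = \left(-5324 + \frac{i \sqrt{120318}}{66}\right)^{2}$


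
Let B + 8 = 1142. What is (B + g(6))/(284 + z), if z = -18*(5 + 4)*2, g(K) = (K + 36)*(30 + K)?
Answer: -1323/20 ≈ -66.150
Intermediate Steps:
B = 1134 (B = -8 + 1142 = 1134)
g(K) = (30 + K)*(36 + K) (g(K) = (36 + K)*(30 + K) = (30 + K)*(36 + K))
z = -324 (z = -162*2 = -18*18 = -324)
(B + g(6))/(284 + z) = (1134 + (1080 + 6**2 + 66*6))/(284 - 324) = (1134 + (1080 + 36 + 396))/(-40) = (1134 + 1512)*(-1/40) = 2646*(-1/40) = -1323/20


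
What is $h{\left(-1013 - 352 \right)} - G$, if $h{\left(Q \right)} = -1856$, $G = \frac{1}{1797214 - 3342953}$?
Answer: $- \frac{2868891583}{1545739} \approx -1856.0$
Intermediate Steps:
$G = - \frac{1}{1545739}$ ($G = \frac{1}{-1545739} = - \frac{1}{1545739} \approx -6.4694 \cdot 10^{-7}$)
$h{\left(-1013 - 352 \right)} - G = -1856 - - \frac{1}{1545739} = -1856 + \frac{1}{1545739} = - \frac{2868891583}{1545739}$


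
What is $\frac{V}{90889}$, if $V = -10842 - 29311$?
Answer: $- \frac{40153}{90889} \approx -0.44178$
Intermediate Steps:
$V = -40153$
$\frac{V}{90889} = - \frac{40153}{90889}$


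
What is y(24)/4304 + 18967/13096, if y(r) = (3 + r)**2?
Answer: 11397619/7045648 ≈ 1.6177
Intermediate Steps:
y(24)/4304 + 18967/13096 = (3 + 24)**2/4304 + 18967/13096 = 27**2*(1/4304) + 18967*(1/13096) = 729*(1/4304) + 18967/13096 = 729/4304 + 18967/13096 = 11397619/7045648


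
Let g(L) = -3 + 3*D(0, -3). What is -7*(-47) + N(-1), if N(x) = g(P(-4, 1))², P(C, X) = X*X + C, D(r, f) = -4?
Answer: 554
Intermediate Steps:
P(C, X) = C + X² (P(C, X) = X² + C = C + X²)
g(L) = -15 (g(L) = -3 + 3*(-4) = -3 - 12 = -15)
N(x) = 225 (N(x) = (-15)² = 225)
-7*(-47) + N(-1) = -7*(-47) + 225 = 329 + 225 = 554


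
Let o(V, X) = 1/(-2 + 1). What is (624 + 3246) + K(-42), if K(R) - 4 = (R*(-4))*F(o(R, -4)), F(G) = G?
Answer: 3706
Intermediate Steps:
o(V, X) = -1 (o(V, X) = 1/(-1) = -1)
K(R) = 4 + 4*R (K(R) = 4 + (R*(-4))*(-1) = 4 - 4*R*(-1) = 4 + 4*R)
(624 + 3246) + K(-42) = (624 + 3246) + (4 + 4*(-42)) = 3870 + (4 - 168) = 3870 - 164 = 3706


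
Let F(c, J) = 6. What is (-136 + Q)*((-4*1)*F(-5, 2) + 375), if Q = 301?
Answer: 57915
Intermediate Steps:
(-136 + Q)*((-4*1)*F(-5, 2) + 375) = (-136 + 301)*(-4*1*6 + 375) = 165*(-4*6 + 375) = 165*(-24 + 375) = 165*351 = 57915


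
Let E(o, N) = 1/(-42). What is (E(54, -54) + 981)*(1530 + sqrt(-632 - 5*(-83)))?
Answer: 10506255/7 + 41201*I*sqrt(217)/42 ≈ 1.5009e+6 + 14451.0*I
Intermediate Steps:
E(o, N) = -1/42
(E(54, -54) + 981)*(1530 + sqrt(-632 - 5*(-83))) = (-1/42 + 981)*(1530 + sqrt(-632 - 5*(-83))) = 41201*(1530 + sqrt(-632 + 415))/42 = 41201*(1530 + sqrt(-217))/42 = 41201*(1530 + I*sqrt(217))/42 = 10506255/7 + 41201*I*sqrt(217)/42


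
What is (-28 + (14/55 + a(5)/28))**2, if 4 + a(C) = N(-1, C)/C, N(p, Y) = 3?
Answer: 73667889/94864 ≈ 776.56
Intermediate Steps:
a(C) = -4 + 3/C
(-28 + (14/55 + a(5)/28))**2 = (-28 + (14/55 + (-4 + 3/5)/28))**2 = (-28 + (14*(1/55) + (-4 + 3*(1/5))*(1/28)))**2 = (-28 + (14/55 + (-4 + 3/5)*(1/28)))**2 = (-28 + (14/55 - 17/5*1/28))**2 = (-28 + (14/55 - 17/140))**2 = (-28 + 41/308)**2 = (-8583/308)**2 = 73667889/94864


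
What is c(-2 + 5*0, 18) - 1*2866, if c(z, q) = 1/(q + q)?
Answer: -103175/36 ≈ -2866.0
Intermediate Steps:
c(z, q) = 1/(2*q)
c(-2 + 5*0, 18) - 1*2866 = (1/2)/18 - 1*2866 = (1/2)*(1/18) - 2866 = 1/36 - 2866 = -103175/36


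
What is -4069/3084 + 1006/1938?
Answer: -797203/996132 ≈ -0.80030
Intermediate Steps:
-4069/3084 + 1006/1938 = -4069*1/3084 + 1006*(1/1938) = -4069/3084 + 503/969 = -797203/996132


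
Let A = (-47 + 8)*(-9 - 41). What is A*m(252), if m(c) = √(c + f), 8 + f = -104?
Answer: 3900*√35 ≈ 23073.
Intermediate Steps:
A = 1950 (A = -39*(-50) = 1950)
f = -112 (f = -8 - 104 = -112)
m(c) = √(-112 + c) (m(c) = √(c - 112) = √(-112 + c))
A*m(252) = 1950*√(-112 + 252) = 1950*√140 = 1950*(2*√35) = 3900*√35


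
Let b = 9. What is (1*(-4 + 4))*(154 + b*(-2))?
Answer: 0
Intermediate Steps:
(1*(-4 + 4))*(154 + b*(-2)) = (1*(-4 + 4))*(154 + 9*(-2)) = (1*0)*(154 - 18) = 0*136 = 0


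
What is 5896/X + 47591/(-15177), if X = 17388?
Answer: -61502393/21991473 ≈ -2.7966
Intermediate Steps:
5896/X + 47591/(-15177) = 5896/17388 + 47591/(-15177) = 5896*(1/17388) + 47591*(-1/15177) = 1474/4347 - 47591/15177 = -61502393/21991473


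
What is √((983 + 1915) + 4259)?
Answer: √7157 ≈ 84.599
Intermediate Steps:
√((983 + 1915) + 4259) = √(2898 + 4259) = √7157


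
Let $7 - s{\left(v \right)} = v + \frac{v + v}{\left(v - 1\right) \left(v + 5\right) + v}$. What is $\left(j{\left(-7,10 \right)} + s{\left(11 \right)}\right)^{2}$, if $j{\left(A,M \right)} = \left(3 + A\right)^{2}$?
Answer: $\frac{4120900}{29241} \approx 140.93$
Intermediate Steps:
$s{\left(v \right)} = 7 - v - \frac{2 v}{v + \left(-1 + v\right) \left(5 + v\right)}$ ($s{\left(v \right)} = 7 - \left(v + \frac{v + v}{\left(v - 1\right) \left(v + 5\right) + v}\right) = 7 - \left(v + \frac{2 v}{\left(-1 + v\right) \left(5 + v\right) + v}\right) = 7 - \left(v + \frac{2 v}{v + \left(-1 + v\right) \left(5 + v\right)}\right) = 7 - v - \frac{2 v}{v + \left(-1 + v\right) \left(5 + v\right)}$)
$\left(j{\left(-7,10 \right)} + s{\left(11 \right)}\right)^{2} = \left(\left(3 - 7\right)^{2} + \frac{-35 - 11^{3} + 2 \cdot 11^{2} + 38 \cdot 11}{-5 + 11^{2} + 5 \cdot 11}\right)^{2} = \left(\left(-4\right)^{2} + \frac{-35 - 1331 + 2 \cdot 121 + 418}{-5 + 121 + 55}\right)^{2} = \left(16 + \frac{-35 - 1331 + 242 + 418}{171}\right)^{2} = \left(16 + \frac{1}{171} \left(-706\right)\right)^{2} = \left(16 - \frac{706}{171}\right)^{2} = \left(\frac{2030}{171}\right)^{2} = \frac{4120900}{29241}$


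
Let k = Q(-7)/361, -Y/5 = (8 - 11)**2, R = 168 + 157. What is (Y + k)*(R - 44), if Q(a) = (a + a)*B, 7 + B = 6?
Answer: -4560911/361 ≈ -12634.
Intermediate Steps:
B = -1 (B = -7 + 6 = -1)
R = 325
Y = -45 (Y = -5*(8 - 11)**2 = -5*(-3)**2 = -5*9 = -45)
Q(a) = -2*a (Q(a) = (a + a)*(-1) = (2*a)*(-1) = -2*a)
k = 14/361 (k = -2*(-7)/361 = 14*(1/361) = 14/361 ≈ 0.038781)
(Y + k)*(R - 44) = (-45 + 14/361)*(325 - 44) = -16231/361*281 = -4560911/361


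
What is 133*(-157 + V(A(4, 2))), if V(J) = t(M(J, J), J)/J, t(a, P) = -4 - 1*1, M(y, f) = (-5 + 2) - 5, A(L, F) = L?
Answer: -84189/4 ≈ -21047.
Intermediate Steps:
M(y, f) = -8 (M(y, f) = -3 - 5 = -8)
t(a, P) = -5 (t(a, P) = -4 - 1 = -5)
V(J) = -5/J
133*(-157 + V(A(4, 2))) = 133*(-157 - 5/4) = 133*(-633/4) = -84189/4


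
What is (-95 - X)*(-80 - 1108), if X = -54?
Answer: 48708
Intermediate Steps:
(-95 - X)*(-80 - 1108) = (-95 - 1*(-54))*(-80 - 1108) = (-95 + 54)*(-1188) = -41*(-1188) = 48708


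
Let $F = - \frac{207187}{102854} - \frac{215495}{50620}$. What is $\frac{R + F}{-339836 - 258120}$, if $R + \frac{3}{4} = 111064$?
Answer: $- \frac{28910738457297}{155661983219144} \approx -0.18573$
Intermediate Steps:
$F = - \frac{3265232867}{520646948}$ ($F = \left(-207187\right) \frac{1}{102854} - \frac{43099}{10124} = - \frac{207187}{102854} - \frac{43099}{10124} = - \frac{3265232867}{520646948} \approx -6.2715$)
$R = \frac{444253}{4}$ ($R = - \frac{3}{4} + 111064 = \frac{444253}{4} \approx 1.1106 \cdot 10^{5}$)
$\frac{R + F}{-339836 - 258120} = \frac{\frac{444253}{4} - \frac{3265232867}{520646948}}{-339836 - 258120} = \frac{28910738457297}{260323474 \left(-597956\right)} = \frac{28910738457297}{260323474} \left(- \frac{1}{597956}\right) = - \frac{28910738457297}{155661983219144}$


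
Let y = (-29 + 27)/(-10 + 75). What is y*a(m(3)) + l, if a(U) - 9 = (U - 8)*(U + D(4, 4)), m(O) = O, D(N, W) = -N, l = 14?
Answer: 882/65 ≈ 13.569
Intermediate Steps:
y = -2/65 ≈ -0.030769
a(U) = 9 + (-8 + U)*(-4 + U) (a(U) = 9 + (U - 8)*(U - 1*4) = 9 + (-8 + U)*(U - 4) = 9 + (-8 + U)*(-4 + U))
y*a(m(3)) + l = -2*(41 + 3² - 12*3)/65 + 14 = -2*(41 + 9 - 36)/65 + 14 = -2/65*14 + 14 = -28/65 + 14 = 882/65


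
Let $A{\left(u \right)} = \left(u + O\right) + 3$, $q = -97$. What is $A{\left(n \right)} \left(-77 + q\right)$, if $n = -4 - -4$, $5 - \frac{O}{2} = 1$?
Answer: $-1914$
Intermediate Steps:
$O = 8$ ($O = 10 - 2 = 8$)
$n = 0$ ($n = -4 + 4 = 0$)
$A{\left(u \right)} = 11 + u$ ($A{\left(u \right)} = \left(u + 8\right) + 3 = \left(8 + u\right) + 3 = 11 + u$)
$A{\left(n \right)} \left(-77 + q\right) = \left(11 + 0\right) \left(-77 - 97\right) = 11 \left(-174\right) = -1914$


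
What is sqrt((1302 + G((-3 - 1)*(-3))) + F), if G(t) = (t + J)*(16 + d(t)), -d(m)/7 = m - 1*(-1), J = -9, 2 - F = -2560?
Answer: sqrt(3639) ≈ 60.324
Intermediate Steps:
F = 2562 (F = 2 - 1*(-2560) = 2 + 2560 = 2562)
d(m) = -7 - 7*m (d(m) = -7*(m - 1*(-1)) = -7*(m + 1) = -7*(1 + m) = -7 - 7*m)
G(t) = (-9 + t)*(9 - 7*t) (G(t) = (t - 9)*(16 + (-7 - 7*t)) = (-9 + t)*(9 - 7*t))
sqrt((1302 + G((-3 - 1)*(-3))) + F) = sqrt((1302 + (-81 - 7*9*(-3 - 1)**2 + 72*((-3 - 1)*(-3)))) + 2562) = sqrt((1302 + (-81 - 7*(-4*(-3))**2 + 72*(-4*(-3)))) + 2562) = sqrt((1302 + (-81 - 7*12**2 + 72*12)) + 2562) = sqrt((1302 + (-81 - 7*144 + 864)) + 2562) = sqrt((1302 + (-81 - 1008 + 864)) + 2562) = sqrt((1302 - 225) + 2562) = sqrt(1077 + 2562) = sqrt(3639)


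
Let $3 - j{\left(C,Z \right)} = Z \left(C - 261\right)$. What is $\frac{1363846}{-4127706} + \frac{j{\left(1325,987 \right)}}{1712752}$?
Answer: $- \frac{303213742531}{321351668496} \approx -0.94356$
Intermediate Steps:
$j{\left(C,Z \right)} = 3 - Z \left(-261 + C\right)$ ($j{\left(C,Z \right)} = 3 - Z \left(C - 261\right) = 3 - Z \left(-261 + C\right)$)
$\frac{1363846}{-4127706} + \frac{j{\left(1325,987 \right)}}{1712752} = \frac{1363846}{-4127706} + \frac{3 + 261 \cdot 987 - 1325 \cdot 987}{1712752} = 1363846 \left(- \frac{1}{4127706}\right) + \left(3 + 257607 - 1307775\right) \frac{1}{1712752} = - \frac{61993}{187623} - \frac{1050165}{1712752} = - \frac{303213742531}{321351668496}$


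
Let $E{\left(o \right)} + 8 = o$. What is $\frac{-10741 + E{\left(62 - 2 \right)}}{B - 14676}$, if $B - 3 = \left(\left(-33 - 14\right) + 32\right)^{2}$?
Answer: $\frac{509}{688} \approx 0.73983$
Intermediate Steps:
$E{\left(o \right)} = -8 + o$
$B = 228$ ($B = 3 + \left(\left(-33 - 14\right) + 32\right)^{2} = 3 + \left(-47 + 32\right)^{2} = 3 + \left(-15\right)^{2} = 3 + 225 = 228$)
$\frac{-10741 + E{\left(62 - 2 \right)}}{B - 14676} = \frac{-10741 + \left(-8 + \left(62 - 2\right)\right)}{228 - 14676} = \frac{-10741 + \left(-8 + \left(62 - 2\right)\right)}{-14448} = \left(-10741 + \left(-8 + 60\right)\right) \left(- \frac{1}{14448}\right) = \left(-10741 + 52\right) \left(- \frac{1}{14448}\right) = \left(-10689\right) \left(- \frac{1}{14448}\right) = \frac{509}{688}$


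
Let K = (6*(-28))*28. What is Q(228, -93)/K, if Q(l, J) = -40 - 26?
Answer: 11/784 ≈ 0.014031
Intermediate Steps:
Q(l, J) = -66
K = -4704 (K = -168*28 = -4704)
Q(228, -93)/K = -66/(-4704) = -66*(-1/4704) = 11/784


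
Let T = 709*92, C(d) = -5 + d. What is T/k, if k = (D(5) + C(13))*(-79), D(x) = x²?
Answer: -65228/2607 ≈ -25.020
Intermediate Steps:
T = 65228
k = -2607 (k = (5² + (-5 + 13))*(-79) = (25 + 8)*(-79) = 33*(-79) = -2607)
T/k = 65228/(-2607) = 65228*(-1/2607) = -65228/2607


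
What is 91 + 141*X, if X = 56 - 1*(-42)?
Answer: 13909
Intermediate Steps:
X = 98 (X = 56 + 42 = 98)
91 + 141*X = 91 + 141*98 = 91 + 13818 = 13909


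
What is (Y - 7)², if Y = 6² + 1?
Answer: 900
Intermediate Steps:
Y = 37 (Y = 36 + 1 = 37)
(Y - 7)² = (37 - 7)² = 30² = 900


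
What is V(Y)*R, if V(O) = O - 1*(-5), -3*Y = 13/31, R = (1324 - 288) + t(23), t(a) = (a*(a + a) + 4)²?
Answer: 510253760/93 ≈ 5.4866e+6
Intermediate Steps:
t(a) = (4 + 2*a²)² (t(a) = (a*(2*a) + 4)² = (2*a² + 4)² = (4 + 2*a²)²)
R = 1128880 (R = (1324 - 288) + 4*(2 + 23²)² = 1036 + 4*(2 + 529)² = 1036 + 4*531² = 1036 + 4*281961 = 1036 + 1127844 = 1128880)
Y = -13/93 (Y = -13/(3*31) = -⅓*13/31 = -13/93 ≈ -0.13978)
V(O) = 5 + O (V(O) = O + 5 = 5 + O)
V(Y)*R = (5 - 13/93)*1128880 = (452/93)*1128880 = 510253760/93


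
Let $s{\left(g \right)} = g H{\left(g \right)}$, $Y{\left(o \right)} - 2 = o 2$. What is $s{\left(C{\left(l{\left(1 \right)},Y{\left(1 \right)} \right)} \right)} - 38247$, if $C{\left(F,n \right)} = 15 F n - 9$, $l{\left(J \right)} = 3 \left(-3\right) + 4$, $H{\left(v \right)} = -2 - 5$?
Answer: $-36084$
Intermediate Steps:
$H{\left(v \right)} = -7$
$Y{\left(o \right)} = 2 + 2 o$ ($Y{\left(o \right)} = 2 + o 2 = 2 + 2 o$)
$l{\left(J \right)} = -5$ ($l{\left(J \right)} = -9 + 4 = -5$)
$C{\left(F,n \right)} = -9 + 15 F n$ ($C{\left(F,n \right)} = 15 F n - 9 = -9 + 15 F n$)
$s{\left(g \right)} = - 7 g$ ($s{\left(g \right)} = g \left(-7\right) = - 7 g$)
$s{\left(C{\left(l{\left(1 \right)},Y{\left(1 \right)} \right)} \right)} - 38247 = - 7 \left(-9 + 15 \left(-5\right) \left(2 + 2 \cdot 1\right)\right) - 38247 = - 7 \left(-9 + 15 \left(-5\right) \left(2 + 2\right)\right) - 38247 = - 7 \left(-9 + 15 \left(-5\right) 4\right) - 38247 = - 7 \left(-9 - 300\right) - 38247 = \left(-7\right) \left(-309\right) - 38247 = 2163 - 38247 = -36084$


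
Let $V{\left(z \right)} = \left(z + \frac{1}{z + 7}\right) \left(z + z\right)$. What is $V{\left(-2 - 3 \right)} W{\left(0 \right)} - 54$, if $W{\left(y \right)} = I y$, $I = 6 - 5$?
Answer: $-54$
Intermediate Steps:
$I = 1$ ($I = 6 - 5 = 1$)
$W{\left(y \right)} = y$ ($W{\left(y \right)} = 1 y = y$)
$V{\left(z \right)} = 2 z \left(z + \frac{1}{7 + z}\right)$ ($V{\left(z \right)} = \left(z + \frac{1}{7 + z}\right) 2 z = 2 z \left(z + \frac{1}{7 + z}\right)$)
$V{\left(-2 - 3 \right)} W{\left(0 \right)} - 54 = \frac{2 \left(-2 - 3\right) \left(1 + \left(-2 - 3\right)^{2} + 7 \left(-2 - 3\right)\right)}{7 - 5} \cdot 0 - 54 = 2 \left(-5\right) \frac{1}{7 - 5} \left(1 + \left(-5\right)^{2} + 7 \left(-5\right)\right) 0 - 54 = 2 \left(-5\right) \frac{1}{2} \left(1 + 25 - 35\right) 0 - 54 = 2 \left(-5\right) \frac{1}{2} \left(-9\right) 0 - 54 = 45 \cdot 0 - 54 = 0 - 54 = -54$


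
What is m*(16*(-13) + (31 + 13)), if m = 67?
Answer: -10988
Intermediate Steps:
m*(16*(-13) + (31 + 13)) = 67*(16*(-13) + (31 + 13)) = 67*(-208 + 44) = 67*(-164) = -10988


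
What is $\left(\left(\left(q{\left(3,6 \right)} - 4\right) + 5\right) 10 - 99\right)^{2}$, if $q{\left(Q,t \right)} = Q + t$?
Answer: $1$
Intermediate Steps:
$\left(\left(\left(q{\left(3,6 \right)} - 4\right) + 5\right) 10 - 99\right)^{2} = \left(\left(\left(\left(3 + 6\right) - 4\right) + 5\right) 10 - 99\right)^{2} = \left(\left(\left(9 - 4\right) + 5\right) 10 - 99\right)^{2} = \left(\left(5 + 5\right) 10 - 99\right)^{2} = \left(10 \cdot 10 - 99\right)^{2} = \left(100 - 99\right)^{2} = 1^{2} = 1$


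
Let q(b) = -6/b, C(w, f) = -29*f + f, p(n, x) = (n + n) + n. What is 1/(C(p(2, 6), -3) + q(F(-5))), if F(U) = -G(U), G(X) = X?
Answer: 5/414 ≈ 0.012077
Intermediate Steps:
p(n, x) = 3*n (p(n, x) = 2*n + n = 3*n)
F(U) = -U
C(w, f) = -28*f
1/(C(p(2, 6), -3) + q(F(-5))) = 1/(-28*(-3) - 6/((-1*(-5)))) = 1/(84 - 6/5) = 1/(414/5) = 5/414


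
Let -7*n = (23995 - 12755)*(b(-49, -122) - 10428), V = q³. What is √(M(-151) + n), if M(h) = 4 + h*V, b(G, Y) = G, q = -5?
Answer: √825255431/7 ≈ 4103.9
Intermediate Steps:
V = -125 (V = (-5)³ = -125)
M(h) = 4 - 125*h (M(h) = 4 + h*(-125) = 4 - 125*h)
n = 117761480/7 (n = -(23995 - 12755)*(-49 - 10428)/7 = -11240*(-10477)/7 = -⅐*(-117761480) = 117761480/7 ≈ 1.6823e+7)
√(M(-151) + n) = √((4 - 125*(-151)) + 117761480/7) = √((4 + 18875) + 117761480/7) = √(18879 + 117761480/7) = √(117893633/7) = √825255431/7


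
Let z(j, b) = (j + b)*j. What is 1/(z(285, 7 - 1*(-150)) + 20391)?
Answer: 1/146361 ≈ 6.8324e-6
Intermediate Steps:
z(j, b) = j*(b + j) (z(j, b) = (b + j)*j = j*(b + j))
1/(z(285, 7 - 1*(-150)) + 20391) = 1/(285*((7 - 1*(-150)) + 285) + 20391) = 1/(285*((7 + 150) + 285) + 20391) = 1/(285*(157 + 285) + 20391) = 1/(285*442 + 20391) = 1/(125970 + 20391) = 1/146361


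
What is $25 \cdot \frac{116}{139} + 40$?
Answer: $\frac{8460}{139} \approx 60.863$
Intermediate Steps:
$25 \cdot \frac{116}{139} + 40 = \frac{2900}{139} + 40 = \frac{8460}{139}$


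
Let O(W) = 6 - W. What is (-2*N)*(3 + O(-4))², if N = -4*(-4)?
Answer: -5408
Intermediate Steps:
N = 16
(-2*N)*(3 + O(-4))² = (-2*16)*(3 + (6 - 1*(-4)))² = -32*(3 + (6 + 4))² = -32*(3 + 10)² = -32*13² = -32*169 = -5408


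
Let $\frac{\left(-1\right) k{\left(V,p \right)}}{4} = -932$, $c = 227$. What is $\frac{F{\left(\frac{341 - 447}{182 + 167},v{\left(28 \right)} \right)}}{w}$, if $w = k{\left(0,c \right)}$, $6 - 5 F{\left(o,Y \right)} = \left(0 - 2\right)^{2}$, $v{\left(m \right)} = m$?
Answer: $\frac{1}{9320} \approx 0.0001073$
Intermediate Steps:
$k{\left(V,p \right)} = 3728$ ($k{\left(V,p \right)} = \left(-4\right) \left(-932\right) = 3728$)
$F{\left(o,Y \right)} = \frac{2}{5}$ ($F{\left(o,Y \right)} = \frac{6}{5} - \frac{\left(0 - 2\right)^{2}}{5} = \frac{6}{5} - \frac{\left(-2\right)^{2}}{5} = \frac{6}{5} - \frac{4}{5} = \frac{2}{5}$)
$w = 3728$
$\frac{F{\left(\frac{341 - 447}{182 + 167},v{\left(28 \right)} \right)}}{w} = \frac{2}{5 \cdot 3728} = \frac{2}{5} \cdot \frac{1}{3728} = \frac{1}{9320}$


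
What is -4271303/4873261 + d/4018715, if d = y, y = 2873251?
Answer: -43329416358/268277357255 ≈ -0.16151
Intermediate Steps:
d = 2873251
-4271303/4873261 + d/4018715 = -4271303/4873261 + 2873251/4018715 = -4271303*1/4873261 + 2873251*(1/4018715) = -58511/66757 + 2873251/4018715 = -43329416358/268277357255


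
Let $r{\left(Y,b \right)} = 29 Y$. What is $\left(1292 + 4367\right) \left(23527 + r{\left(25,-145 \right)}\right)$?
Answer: $137242068$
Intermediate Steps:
$\left(1292 + 4367\right) \left(23527 + r{\left(25,-145 \right)}\right) = \left(1292 + 4367\right) \left(23527 + 29 \cdot 25\right) = 5659 \left(23527 + 725\right) = 5659 \cdot 24252 = 137242068$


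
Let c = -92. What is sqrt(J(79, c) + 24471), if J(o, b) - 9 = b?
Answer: 2*sqrt(6097) ≈ 156.17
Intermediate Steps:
J(o, b) = 9 + b
sqrt(J(79, c) + 24471) = sqrt((9 - 92) + 24471) = sqrt(-83 + 24471) = sqrt(24388) = 2*sqrt(6097)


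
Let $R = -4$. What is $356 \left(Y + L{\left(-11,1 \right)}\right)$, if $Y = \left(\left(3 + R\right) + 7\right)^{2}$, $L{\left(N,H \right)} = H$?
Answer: $13172$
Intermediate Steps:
$Y = 36$ ($Y = \left(\left(3 - 4\right) + 7\right)^{2} = \left(-1 + 7\right)^{2} = 6^{2} = 36$)
$356 \left(Y + L{\left(-11,1 \right)}\right) = 356 \left(36 + 1\right) = 356 \cdot 37 = 13172$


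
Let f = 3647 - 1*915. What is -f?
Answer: -2732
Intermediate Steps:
f = 2732 (f = 3647 - 915 = 2732)
-f = -1*2732 = -2732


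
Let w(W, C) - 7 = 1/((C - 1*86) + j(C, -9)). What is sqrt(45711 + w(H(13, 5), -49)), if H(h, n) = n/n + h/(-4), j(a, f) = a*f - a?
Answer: sqrt(5761611305)/355 ≈ 213.82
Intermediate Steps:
j(a, f) = -a + a*f
H(h, n) = 1 - h/4 (H(h, n) = 1 + h*(-1/4) = 1 - h/4)
w(W, C) = 7 + 1/(-86 - 9*C) (w(W, C) = 7 + 1/((C - 1*86) + C*(-1 - 9)) = 7 + 1/((C - 86) + C*(-10)) = 7 + 1/((-86 + C) - 10*C) = 7 + 1/(-86 - 9*C))
sqrt(45711 + w(H(13, 5), -49)) = sqrt(45711 + (601 + 63*(-49))/(86 + 9*(-49))) = sqrt(45711 + (601 - 3087)/(86 - 441)) = sqrt(45711 - 2486/(-355)) = sqrt(45711 - 1/355*(-2486)) = sqrt(45711 + 2486/355) = sqrt(16229891/355) = sqrt(5761611305)/355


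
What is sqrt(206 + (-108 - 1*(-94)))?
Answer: 8*sqrt(3) ≈ 13.856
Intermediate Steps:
sqrt(206 + (-108 - 1*(-94))) = sqrt(206 + (-108 + 94)) = sqrt(206 - 14) = sqrt(192) = 8*sqrt(3)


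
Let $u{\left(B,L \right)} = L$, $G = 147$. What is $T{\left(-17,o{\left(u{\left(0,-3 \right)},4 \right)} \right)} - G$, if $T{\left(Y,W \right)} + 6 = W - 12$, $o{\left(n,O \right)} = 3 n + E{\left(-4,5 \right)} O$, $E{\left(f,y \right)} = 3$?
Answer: $-162$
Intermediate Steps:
$o{\left(n,O \right)} = 3 O + 3 n$ ($o{\left(n,O \right)} = 3 n + 3 O = 3 O + 3 n$)
$T{\left(Y,W \right)} = -18 + W$ ($T{\left(Y,W \right)} = -6 + \left(W - 12\right) = -6 + \left(-12 + W\right) = -18 + W$)
$T{\left(-17,o{\left(u{\left(0,-3 \right)},4 \right)} \right)} - G = \left(-18 + \left(3 \cdot 4 + 3 \left(-3\right)\right)\right) - 147 = \left(-18 + \left(12 - 9\right)\right) - 147 = \left(-18 + 3\right) - 147 = -15 - 147 = -162$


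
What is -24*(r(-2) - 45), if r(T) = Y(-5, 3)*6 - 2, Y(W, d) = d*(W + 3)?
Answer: 1992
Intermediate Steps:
Y(W, d) = d*(3 + W)
r(T) = -38 (r(T) = (3*(3 - 5))*6 - 2 = (3*(-2))*6 - 2 = -6*6 - 2 = -36 - 2 = -38)
-24*(r(-2) - 45) = -24*(-38 - 45) = -24*(-83) = 1992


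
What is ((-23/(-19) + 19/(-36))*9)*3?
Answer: 1401/76 ≈ 18.434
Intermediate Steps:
((-23/(-19) + 19/(-36))*9)*3 = ((-23*(-1/19) + 19*(-1/36))*9)*3 = ((23/19 - 19/36)*9)*3 = ((467/684)*9)*3 = (467/76)*3 = 1401/76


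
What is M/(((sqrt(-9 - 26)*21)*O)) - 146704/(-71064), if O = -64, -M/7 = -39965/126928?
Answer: 18338/8883 + 7993*I*sqrt(35)/170591232 ≈ 2.0644 + 0.0002772*I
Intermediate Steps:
M = 279755/126928 (M = -(-279755)/126928 = -7*(-39965/126928) = 279755/126928 ≈ 2.2040)
M/(((sqrt(-9 - 26)*21)*O)) - 146704/(-71064) = 279755/(126928*(((sqrt(-9 - 26)*21)*(-64)))) - 146704/(-71064) = 279755/(126928*(((sqrt(-35)*21)*(-64)))) - 146704*(-1/71064) = 279755/(126928*((((I*sqrt(35))*21)*(-64)))) + 18338/8883 = 279755/(126928*(((21*I*sqrt(35))*(-64)))) + 18338/8883 = 279755/(126928*((-1344*I*sqrt(35)))) + 18338/8883 = 279755*(I*sqrt(35)/47040)/126928 + 18338/8883 = 7993*I*sqrt(35)/170591232 + 18338/8883 = 18338/8883 + 7993*I*sqrt(35)/170591232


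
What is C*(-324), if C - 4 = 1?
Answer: -1620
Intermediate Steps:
C = 5 (C = 4 + 1 = 5)
C*(-324) = 5*(-324) = -1620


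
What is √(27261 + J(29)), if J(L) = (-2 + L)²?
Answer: 3*√3110 ≈ 167.30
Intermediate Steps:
√(27261 + J(29)) = √(27261 + (-2 + 29)²) = √(27261 + 27²) = √(27261 + 729) = √27990 = 3*√3110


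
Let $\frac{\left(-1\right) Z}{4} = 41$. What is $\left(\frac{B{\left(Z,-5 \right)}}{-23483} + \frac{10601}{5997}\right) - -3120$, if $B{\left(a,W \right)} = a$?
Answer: $\frac{439631885911}{140827551} \approx 3121.8$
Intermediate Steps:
$Z = -164$ ($Z = \left(-4\right) 41 = -164$)
$\left(\frac{B{\left(Z,-5 \right)}}{-23483} + \frac{10601}{5997}\right) - -3120 = \left(- \frac{164}{-23483} + \frac{10601}{5997}\right) - -3120 = \left(\left(-164\right) \left(- \frac{1}{23483}\right) + 10601 \cdot \frac{1}{5997}\right) + 3120 = \left(\frac{164}{23483} + \frac{10601}{5997}\right) + 3120 = \frac{249926791}{140827551} + 3120 = \frac{439631885911}{140827551}$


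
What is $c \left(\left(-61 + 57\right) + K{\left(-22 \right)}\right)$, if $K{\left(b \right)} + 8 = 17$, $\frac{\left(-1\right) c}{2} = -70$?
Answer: $700$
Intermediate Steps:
$c = 140$ ($c = \left(-2\right) \left(-70\right) = 140$)
$K{\left(b \right)} = 9$ ($K{\left(b \right)} = -8 + 17 = 9$)
$c \left(\left(-61 + 57\right) + K{\left(-22 \right)}\right) = 140 \left(\left(-61 + 57\right) + 9\right) = 140 \left(-4 + 9\right) = 140 \cdot 5 = 700$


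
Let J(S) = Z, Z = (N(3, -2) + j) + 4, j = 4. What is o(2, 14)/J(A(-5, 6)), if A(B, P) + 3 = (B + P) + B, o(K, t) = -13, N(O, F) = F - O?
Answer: -13/3 ≈ -4.3333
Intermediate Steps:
Z = 3 (Z = ((-2 - 1*3) + 4) + 4 = ((-2 - 3) + 4) + 4 = (-5 + 4) + 4 = -1 + 4 = 3)
A(B, P) = -3 + P + 2*B (A(B, P) = -3 + ((B + P) + B) = -3 + (P + 2*B) = -3 + P + 2*B)
J(S) = 3
o(2, 14)/J(A(-5, 6)) = -13/3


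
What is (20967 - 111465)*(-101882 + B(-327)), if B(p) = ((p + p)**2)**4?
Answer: -3028732850254648181787406092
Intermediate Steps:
B(p) = 256*p**8 (B(p) = ((2*p)**2)**4 = (4*p**2)**4 = 256*p**8)
(20967 - 111465)*(-101882 + B(-327)) = (20967 - 111465)*(-101882 + 256*(-327)**8) = -90498*(-101882 + 256*130732034921293503681) = -90498*(-101882 + 33467400939851136942336) = -90498*33467400939851136840454 = -3028732850254648181787406092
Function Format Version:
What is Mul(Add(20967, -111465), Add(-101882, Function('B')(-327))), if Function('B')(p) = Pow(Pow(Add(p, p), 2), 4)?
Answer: -3028732850254648181787406092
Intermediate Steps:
Function('B')(p) = Mul(256, Pow(p, 8)) (Function('B')(p) = Pow(Pow(Mul(2, p), 2), 4) = Pow(Mul(4, Pow(p, 2)), 4) = Mul(256, Pow(p, 8)))
Mul(Add(20967, -111465), Add(-101882, Function('B')(-327))) = Mul(Add(20967, -111465), Add(-101882, Mul(256, Pow(-327, 8)))) = Mul(-90498, Add(-101882, Mul(256, 130732034921293503681))) = Mul(-90498, Add(-101882, 33467400939851136942336)) = Mul(-90498, 33467400939851136840454) = -3028732850254648181787406092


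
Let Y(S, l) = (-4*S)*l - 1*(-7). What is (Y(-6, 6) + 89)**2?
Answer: 57600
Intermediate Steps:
Y(S, l) = 7 - 4*S*l (Y(S, l) = -4*S*l + 7 = 7 - 4*S*l)
(Y(-6, 6) + 89)**2 = ((7 - 4*(-6)*6) + 89)**2 = ((7 + 144) + 89)**2 = (151 + 89)**2 = 240**2 = 57600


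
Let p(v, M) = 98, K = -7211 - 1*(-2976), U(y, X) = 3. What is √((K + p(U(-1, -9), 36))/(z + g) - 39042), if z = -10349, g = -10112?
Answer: 5*I*√13342813941/2923 ≈ 197.59*I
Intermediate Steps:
K = -4235 (K = -7211 + 2976 = -4235)
√((K + p(U(-1, -9), 36))/(z + g) - 39042) = √((-4235 + 98)/(-10349 - 10112) - 39042) = √(-4137/(-20461) - 39042) = √(-4137*(-1/20461) - 39042) = √(591/2923 - 39042) = √(-114119175/2923) = 5*I*√13342813941/2923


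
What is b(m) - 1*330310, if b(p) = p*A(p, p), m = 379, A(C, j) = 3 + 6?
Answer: -326899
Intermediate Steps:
A(C, j) = 9
b(p) = 9*p (b(p) = p*9 = 9*p)
b(m) - 1*330310 = 9*379 - 1*330310 = 3411 - 330310 = -326899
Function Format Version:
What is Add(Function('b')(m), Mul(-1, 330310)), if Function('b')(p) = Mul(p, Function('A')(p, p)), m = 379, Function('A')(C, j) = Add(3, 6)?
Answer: -326899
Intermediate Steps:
Function('A')(C, j) = 9
Function('b')(p) = Mul(9, p) (Function('b')(p) = Mul(p, 9) = Mul(9, p))
Add(Function('b')(m), Mul(-1, 330310)) = Add(Mul(9, 379), Mul(-1, 330310)) = Add(3411, -330310) = -326899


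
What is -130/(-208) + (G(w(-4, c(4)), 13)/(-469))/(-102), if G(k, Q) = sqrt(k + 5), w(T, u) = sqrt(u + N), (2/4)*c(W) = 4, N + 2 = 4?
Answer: 5/8 + sqrt(5 + sqrt(10))/47838 ≈ 0.62506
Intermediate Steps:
N = 2 (N = -2 + 4 = 2)
c(W) = 8 (c(W) = 2*4 = 8)
w(T, u) = sqrt(2 + u) (w(T, u) = sqrt(u + 2) = sqrt(2 + u))
G(k, Q) = sqrt(5 + k)
-130/(-208) + (G(w(-4, c(4)), 13)/(-469))/(-102) = -130/(-208) + (sqrt(5 + sqrt(2 + 8))/(-469))/(-102) = -130*(-1/208) + (sqrt(5 + sqrt(10))*(-1/469))*(-1/102) = 5/8 - sqrt(5 + sqrt(10))/469*(-1/102) = 5/8 + sqrt(5 + sqrt(10))/47838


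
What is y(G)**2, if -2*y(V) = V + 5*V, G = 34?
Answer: 10404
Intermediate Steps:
y(V) = -3*V (y(V) = -(V + 5*V)/2 = -3*V)
y(G)**2 = (-3*34)**2 = (-102)**2 = 10404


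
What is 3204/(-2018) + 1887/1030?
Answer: 253923/1039270 ≈ 0.24433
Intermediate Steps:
3204/(-2018) + 1887/1030 = 3204*(-1/2018) + 1887*(1/1030) = -1602/1009 + 1887/1030 = 253923/1039270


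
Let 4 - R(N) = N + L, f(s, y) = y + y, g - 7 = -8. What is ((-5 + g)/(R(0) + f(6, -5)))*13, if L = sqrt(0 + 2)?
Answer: 234/17 - 39*sqrt(2)/17 ≈ 10.520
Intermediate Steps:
g = -1 (g = 7 - 8 = -1)
f(s, y) = 2*y
L = sqrt(2) ≈ 1.4142
R(N) = 4 - N - sqrt(2) (R(N) = 4 - (N + sqrt(2)) = 4 + (-N - sqrt(2)) = 4 - N - sqrt(2))
((-5 + g)/(R(0) + f(6, -5)))*13 = ((-5 - 1)/((4 - 1*0 - sqrt(2)) + 2*(-5)))*13 = -6/((4 + 0 - sqrt(2)) - 10)*13 = -6/((4 - sqrt(2)) - 10)*13 = -6/(-6 - sqrt(2))*13 = -78/(-6 - sqrt(2))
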